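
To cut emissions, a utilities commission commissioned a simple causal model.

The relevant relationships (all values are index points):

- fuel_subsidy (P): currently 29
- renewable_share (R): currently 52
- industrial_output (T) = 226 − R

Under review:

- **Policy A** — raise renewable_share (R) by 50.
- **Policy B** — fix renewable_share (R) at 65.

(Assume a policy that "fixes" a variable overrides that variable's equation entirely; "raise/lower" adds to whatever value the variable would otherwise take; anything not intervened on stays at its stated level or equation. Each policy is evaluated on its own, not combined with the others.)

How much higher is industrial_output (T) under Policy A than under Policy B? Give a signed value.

Policy A (R + 50):
  R = 52 + 50 = 102
  T = 226 − 102 = 124
Policy B (R := 65):
  R = 65
  T = 226 − 65 = 161
T: 124 − 161 = -37

-37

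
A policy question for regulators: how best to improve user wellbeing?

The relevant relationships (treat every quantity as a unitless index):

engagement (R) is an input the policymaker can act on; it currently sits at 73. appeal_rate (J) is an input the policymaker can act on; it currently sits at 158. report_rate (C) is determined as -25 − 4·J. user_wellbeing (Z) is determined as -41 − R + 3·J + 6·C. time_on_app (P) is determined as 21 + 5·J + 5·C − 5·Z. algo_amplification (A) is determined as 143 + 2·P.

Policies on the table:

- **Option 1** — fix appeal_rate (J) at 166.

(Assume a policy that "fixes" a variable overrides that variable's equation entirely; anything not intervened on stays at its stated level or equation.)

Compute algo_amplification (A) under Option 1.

Option 1 (J := 166):
  R = 73
  J = 166
  C = -25 − 4·166 = -689
  Z = -41 − 73 + 3·166 + 6·(-689) = -3750
  P = 21 + 5·166 + 5·(-689) − 5·(-3750) = 16156
  A = 143 + 2·16156 = 32455

32455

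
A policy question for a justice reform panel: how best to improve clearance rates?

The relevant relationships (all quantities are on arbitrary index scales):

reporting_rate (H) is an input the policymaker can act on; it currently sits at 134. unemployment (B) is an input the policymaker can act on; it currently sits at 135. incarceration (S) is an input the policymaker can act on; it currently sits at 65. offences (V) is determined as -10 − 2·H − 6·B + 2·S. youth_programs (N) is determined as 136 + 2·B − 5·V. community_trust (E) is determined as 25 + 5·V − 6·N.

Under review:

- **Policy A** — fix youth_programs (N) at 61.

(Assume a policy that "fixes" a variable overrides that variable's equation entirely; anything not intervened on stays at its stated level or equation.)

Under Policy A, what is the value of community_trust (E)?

-5131

Policy A (N := 61):
  H = 134
  B = 135
  S = 65
  V = -10 − 2·134 − 6·135 + 2·65 = -958
  N = 61
  E = 25 + 5·(-958) − 6·61 = -5131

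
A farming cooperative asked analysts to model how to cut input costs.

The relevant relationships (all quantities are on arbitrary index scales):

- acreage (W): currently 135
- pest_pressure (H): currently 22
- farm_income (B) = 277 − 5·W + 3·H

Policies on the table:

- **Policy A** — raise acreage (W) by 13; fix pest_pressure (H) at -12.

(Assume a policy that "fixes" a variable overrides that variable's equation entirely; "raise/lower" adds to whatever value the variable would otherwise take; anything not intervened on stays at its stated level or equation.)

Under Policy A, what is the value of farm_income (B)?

Policy A (W + 13, H := -12):
  W = 135 + 13 = 148
  H = -12
  B = 277 − 5·148 + 3·(-12) = -499

-499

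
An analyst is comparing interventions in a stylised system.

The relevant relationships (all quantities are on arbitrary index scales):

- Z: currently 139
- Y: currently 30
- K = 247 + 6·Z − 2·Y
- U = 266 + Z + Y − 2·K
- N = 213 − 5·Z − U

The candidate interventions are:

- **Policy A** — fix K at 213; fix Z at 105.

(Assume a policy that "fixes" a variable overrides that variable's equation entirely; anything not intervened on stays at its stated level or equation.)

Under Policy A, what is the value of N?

-287

Policy A (K := 213, Z := 105):
  Z = 105
  Y = 30
  K = 213
  U = 266 + 105 + 30 − 2·213 = -25
  N = 213 − 5·105 − (-25) = -287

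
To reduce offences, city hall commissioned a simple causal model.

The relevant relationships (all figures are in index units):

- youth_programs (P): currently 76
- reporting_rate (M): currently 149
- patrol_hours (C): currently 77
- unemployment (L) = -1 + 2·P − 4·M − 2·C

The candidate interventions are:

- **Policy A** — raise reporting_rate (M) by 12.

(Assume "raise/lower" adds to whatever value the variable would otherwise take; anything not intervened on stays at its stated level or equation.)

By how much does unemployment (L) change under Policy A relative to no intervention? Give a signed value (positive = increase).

Baseline:
  P = 76
  M = 149
  C = 77
  L = -1 + 2·76 − 4·149 − 2·77 = -599
Policy A (M + 12):
  P = 76
  M = 149 + 12 = 161
  C = 77
  L = -1 + 2·76 − 4·161 − 2·77 = -647
Change in L: -647 − (-599) = -48

-48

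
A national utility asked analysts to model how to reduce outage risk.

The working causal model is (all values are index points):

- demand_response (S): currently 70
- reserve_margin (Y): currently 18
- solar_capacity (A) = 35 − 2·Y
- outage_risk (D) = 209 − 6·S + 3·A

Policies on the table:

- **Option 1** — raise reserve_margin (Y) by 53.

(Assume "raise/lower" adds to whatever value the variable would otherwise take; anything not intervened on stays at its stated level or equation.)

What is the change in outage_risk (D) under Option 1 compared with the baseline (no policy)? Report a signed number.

-318

Baseline:
  S = 70
  Y = 18
  A = 35 − 2·18 = -1
  D = 209 − 6·70 + 3·(-1) = -214
Option 1 (Y + 53):
  S = 70
  Y = 18 + 53 = 71
  A = 35 − 2·71 = -107
  D = 209 − 6·70 + 3·(-107) = -532
Change in D: -532 − (-214) = -318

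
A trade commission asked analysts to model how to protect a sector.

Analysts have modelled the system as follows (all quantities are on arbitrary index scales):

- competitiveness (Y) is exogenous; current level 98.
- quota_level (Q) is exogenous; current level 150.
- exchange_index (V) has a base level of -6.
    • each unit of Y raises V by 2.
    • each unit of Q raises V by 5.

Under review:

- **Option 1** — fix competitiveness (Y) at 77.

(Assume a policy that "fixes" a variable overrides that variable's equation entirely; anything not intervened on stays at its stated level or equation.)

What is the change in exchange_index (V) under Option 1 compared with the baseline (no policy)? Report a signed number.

-42

Baseline:
  Y = 98
  Q = 150
  V = -6 + 2·98 + 5·150 = 940
Option 1 (Y := 77):
  Y = 77
  Q = 150
  V = -6 + 2·77 + 5·150 = 898
Change in V: 898 − 940 = -42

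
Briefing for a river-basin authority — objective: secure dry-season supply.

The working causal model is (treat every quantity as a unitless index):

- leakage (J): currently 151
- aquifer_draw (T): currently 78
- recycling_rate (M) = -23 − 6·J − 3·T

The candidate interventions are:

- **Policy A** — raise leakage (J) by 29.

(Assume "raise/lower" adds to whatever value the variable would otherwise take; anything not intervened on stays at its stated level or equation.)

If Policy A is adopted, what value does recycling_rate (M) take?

-1337

Policy A (J + 29):
  J = 151 + 29 = 180
  T = 78
  M = -23 − 6·180 − 3·78 = -1337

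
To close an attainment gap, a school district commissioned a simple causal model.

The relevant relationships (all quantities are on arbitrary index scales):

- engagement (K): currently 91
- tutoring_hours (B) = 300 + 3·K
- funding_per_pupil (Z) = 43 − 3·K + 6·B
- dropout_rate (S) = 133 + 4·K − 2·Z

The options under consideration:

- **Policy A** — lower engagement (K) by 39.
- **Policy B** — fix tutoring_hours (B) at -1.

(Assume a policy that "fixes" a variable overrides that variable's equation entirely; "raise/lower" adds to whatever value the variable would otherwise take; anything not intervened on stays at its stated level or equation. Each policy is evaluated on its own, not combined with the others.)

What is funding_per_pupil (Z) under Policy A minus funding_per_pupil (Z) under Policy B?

2859

Policy A (K − 39):
  K = 91 − 39 = 52
  B = 300 + 3·52 = 456
  Z = 43 − 3·52 + 6·456 = 2623
Policy B (B := -1):
  K = 91
  B = -1
  Z = 43 − 3·91 + 6·(-1) = -236
Z: 2623 − (-236) = 2859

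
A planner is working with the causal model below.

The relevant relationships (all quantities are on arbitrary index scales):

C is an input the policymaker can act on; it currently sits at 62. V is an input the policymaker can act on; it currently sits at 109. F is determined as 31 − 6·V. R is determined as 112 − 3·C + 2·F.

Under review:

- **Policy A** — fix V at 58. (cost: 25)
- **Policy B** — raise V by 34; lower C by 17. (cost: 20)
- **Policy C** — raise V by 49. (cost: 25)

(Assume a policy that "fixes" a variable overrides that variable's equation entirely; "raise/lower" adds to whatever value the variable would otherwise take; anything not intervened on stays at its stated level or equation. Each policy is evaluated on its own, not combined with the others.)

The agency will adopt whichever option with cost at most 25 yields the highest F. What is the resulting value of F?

-317

Policy A (V := 58):
  V = 58
  F = 31 − 6·58 = -317
Policy B (V + 34, C − 17):
  V = 109 + 34 = 143
  F = 31 − 6·143 = -827
Policy C (V + 49):
  V = 109 + 49 = 158
  F = 31 − 6·158 = -917
Comparing — Policy A: F=-317, Policy B: F=-827, Policy C: F=-917. Highest is -317 (Policy A).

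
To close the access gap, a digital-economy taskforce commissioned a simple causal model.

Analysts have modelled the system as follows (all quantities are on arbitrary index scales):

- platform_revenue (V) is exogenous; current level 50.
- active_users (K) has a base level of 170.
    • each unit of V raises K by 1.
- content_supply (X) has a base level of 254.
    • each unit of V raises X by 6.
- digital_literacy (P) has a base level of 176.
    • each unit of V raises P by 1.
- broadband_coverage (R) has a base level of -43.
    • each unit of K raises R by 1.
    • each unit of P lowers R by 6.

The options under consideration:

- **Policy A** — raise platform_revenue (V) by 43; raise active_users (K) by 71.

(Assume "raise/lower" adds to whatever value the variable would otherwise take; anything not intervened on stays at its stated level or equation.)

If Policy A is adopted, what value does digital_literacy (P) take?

Policy A (V + 43, K + 71):
  V = 50 + 43 = 93
  P = 176 + 93 = 269

269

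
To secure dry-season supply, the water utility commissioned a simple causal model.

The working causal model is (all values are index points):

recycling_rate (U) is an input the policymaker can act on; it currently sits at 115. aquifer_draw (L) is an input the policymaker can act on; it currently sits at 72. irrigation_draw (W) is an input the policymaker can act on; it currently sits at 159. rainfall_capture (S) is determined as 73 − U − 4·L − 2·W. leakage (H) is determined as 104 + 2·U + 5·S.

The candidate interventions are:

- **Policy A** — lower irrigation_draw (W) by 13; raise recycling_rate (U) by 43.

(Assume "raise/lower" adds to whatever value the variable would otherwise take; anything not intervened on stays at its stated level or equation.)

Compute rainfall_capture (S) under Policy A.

-665

Policy A (W − 13, U + 43):
  U = 115 + 43 = 158
  L = 72
  W = 159 − 13 = 146
  S = 73 − 158 − 4·72 − 2·146 = -665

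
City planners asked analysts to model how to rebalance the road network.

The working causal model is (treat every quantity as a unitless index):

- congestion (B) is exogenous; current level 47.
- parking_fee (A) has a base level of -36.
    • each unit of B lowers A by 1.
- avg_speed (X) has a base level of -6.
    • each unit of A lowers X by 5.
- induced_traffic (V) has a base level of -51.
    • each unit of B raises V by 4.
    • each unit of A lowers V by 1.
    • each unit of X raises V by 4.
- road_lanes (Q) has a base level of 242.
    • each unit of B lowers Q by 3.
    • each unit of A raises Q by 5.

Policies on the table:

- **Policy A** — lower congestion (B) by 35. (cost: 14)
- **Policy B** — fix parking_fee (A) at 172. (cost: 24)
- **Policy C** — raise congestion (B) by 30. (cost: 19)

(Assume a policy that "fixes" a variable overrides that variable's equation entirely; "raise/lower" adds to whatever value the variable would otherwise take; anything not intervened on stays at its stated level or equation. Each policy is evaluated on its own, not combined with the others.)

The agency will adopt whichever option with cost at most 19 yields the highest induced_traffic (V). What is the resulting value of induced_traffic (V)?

Policy A (B − 35):
  B = 47 − 35 = 12
  A = -36 − 12 = -48
  X = -6 − 5·(-48) = 234
  V = -51 + 4·12 − (-48) + 4·234 = 981
Policy C (B + 30):
  B = 47 + 30 = 77
  A = -36 − 77 = -113
  X = -6 − 5·(-113) = 559
  V = -51 + 4·77 − (-113) + 4·559 = 2606
Comparing — Policy A: V=981, Policy C: V=2606. Highest is 2606 (Policy C).

2606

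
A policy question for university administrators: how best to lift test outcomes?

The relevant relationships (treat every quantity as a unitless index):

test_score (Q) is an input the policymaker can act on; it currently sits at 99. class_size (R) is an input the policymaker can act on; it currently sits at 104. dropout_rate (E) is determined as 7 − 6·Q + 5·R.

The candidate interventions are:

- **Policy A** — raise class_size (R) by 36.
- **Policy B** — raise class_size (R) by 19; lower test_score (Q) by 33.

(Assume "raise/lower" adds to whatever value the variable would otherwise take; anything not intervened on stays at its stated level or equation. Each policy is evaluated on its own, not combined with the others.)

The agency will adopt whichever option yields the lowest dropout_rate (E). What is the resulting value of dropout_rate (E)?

Policy A (R + 36):
  Q = 99
  R = 104 + 36 = 140
  E = 7 − 6·99 + 5·140 = 113
Policy B (R + 19, Q − 33):
  Q = 99 − 33 = 66
  R = 104 + 19 = 123
  E = 7 − 6·66 + 5·123 = 226
Comparing — Policy A: E=113, Policy B: E=226. Lowest is 113 (Policy A).

113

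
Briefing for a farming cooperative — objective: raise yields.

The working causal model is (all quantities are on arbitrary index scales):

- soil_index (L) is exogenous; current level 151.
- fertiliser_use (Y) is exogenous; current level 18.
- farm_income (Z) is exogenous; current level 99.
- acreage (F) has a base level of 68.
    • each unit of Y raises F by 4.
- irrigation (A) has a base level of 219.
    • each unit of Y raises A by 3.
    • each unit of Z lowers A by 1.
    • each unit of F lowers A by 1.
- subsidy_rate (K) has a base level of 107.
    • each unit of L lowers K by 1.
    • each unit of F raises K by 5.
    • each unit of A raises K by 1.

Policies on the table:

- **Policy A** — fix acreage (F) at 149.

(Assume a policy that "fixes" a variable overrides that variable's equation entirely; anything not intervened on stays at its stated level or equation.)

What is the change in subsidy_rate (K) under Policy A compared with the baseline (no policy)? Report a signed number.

Baseline:
  L = 151
  Y = 18
  Z = 99
  F = 68 + 4·18 = 140
  A = 219 + 3·18 − 99 − 140 = 34
  K = 107 − 151 + 5·140 + 34 = 690
Policy A (F := 149):
  L = 151
  Y = 18
  Z = 99
  F = 149
  A = 219 + 3·18 − 99 − 149 = 25
  K = 107 − 151 + 5·149 + 25 = 726
Change in K: 726 − 690 = 36

36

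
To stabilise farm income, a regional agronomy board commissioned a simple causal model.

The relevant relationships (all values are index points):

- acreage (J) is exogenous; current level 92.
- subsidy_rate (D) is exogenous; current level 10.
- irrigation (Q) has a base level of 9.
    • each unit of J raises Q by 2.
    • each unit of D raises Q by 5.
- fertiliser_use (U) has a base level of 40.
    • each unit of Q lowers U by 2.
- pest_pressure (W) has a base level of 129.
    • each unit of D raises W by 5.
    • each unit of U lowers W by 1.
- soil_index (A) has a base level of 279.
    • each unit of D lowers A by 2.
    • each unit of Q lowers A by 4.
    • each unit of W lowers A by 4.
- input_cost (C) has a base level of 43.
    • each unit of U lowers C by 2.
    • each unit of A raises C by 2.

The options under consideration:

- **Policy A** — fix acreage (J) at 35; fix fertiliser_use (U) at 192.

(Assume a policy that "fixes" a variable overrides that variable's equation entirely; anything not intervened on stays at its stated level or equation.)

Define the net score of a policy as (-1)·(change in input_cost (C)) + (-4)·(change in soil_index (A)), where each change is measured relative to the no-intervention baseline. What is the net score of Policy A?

Baseline:
  J = 92
  D = 10
  Q = 9 + 2·92 + 5·10 = 243
  U = 40 − 2·243 = -446
  W = 129 + 5·10 − (-446) = 625
  A = 279 − 2·10 − 4·243 − 4·625 = -3213
  C = 43 − 2·(-446) + 2·(-3213) = -5491
Policy A (J := 35, U := 192):
  J = 35
  D = 10
  Q = 9 + 2·35 + 5·10 = 129
  U = 192
  W = 129 + 5·10 − 192 = -13
  A = 279 − 2·10 − 4·129 − 4·(-13) = -205
  C = 43 − 2·192 + 2·(-205) = -751
ΔC = -751 − (-5491) = 4740; ΔA = -205 − (-3213) = 3008
Score = (-1)·4740 + (-4)·3008 = -16772

-16772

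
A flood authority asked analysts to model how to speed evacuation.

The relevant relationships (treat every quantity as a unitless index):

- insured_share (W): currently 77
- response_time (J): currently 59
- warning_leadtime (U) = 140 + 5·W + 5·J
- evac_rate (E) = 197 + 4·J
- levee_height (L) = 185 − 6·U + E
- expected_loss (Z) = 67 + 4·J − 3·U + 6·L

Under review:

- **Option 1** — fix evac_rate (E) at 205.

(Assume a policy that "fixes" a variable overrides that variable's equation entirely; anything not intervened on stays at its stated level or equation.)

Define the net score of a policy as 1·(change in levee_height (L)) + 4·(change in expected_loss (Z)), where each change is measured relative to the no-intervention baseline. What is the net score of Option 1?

Baseline:
  W = 77
  J = 59
  U = 140 + 5·77 + 5·59 = 820
  E = 197 + 4·59 = 433
  L = 185 − 6·820 + 433 = -4302
  Z = 67 + 4·59 − 3·820 + 6·(-4302) = -27969
Option 1 (E := 205):
  W = 77
  J = 59
  U = 140 + 5·77 + 5·59 = 820
  E = 205
  L = 185 − 6·820 + 205 = -4530
  Z = 67 + 4·59 − 3·820 + 6·(-4530) = -29337
ΔL = -4530 − (-4302) = -228; ΔZ = -29337 − (-27969) = -1368
Score = 1·(-228) + 4·(-1368) = -5700

-5700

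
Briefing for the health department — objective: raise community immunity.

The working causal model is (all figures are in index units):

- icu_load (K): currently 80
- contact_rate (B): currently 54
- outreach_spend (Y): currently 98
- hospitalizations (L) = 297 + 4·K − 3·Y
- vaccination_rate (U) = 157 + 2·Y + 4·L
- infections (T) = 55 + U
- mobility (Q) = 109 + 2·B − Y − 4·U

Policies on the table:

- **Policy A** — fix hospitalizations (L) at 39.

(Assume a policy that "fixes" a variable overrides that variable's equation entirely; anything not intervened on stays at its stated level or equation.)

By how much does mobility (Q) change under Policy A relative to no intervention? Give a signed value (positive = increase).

Baseline:
  K = 80
  B = 54
  Y = 98
  L = 297 + 4·80 − 3·98 = 323
  U = 157 + 2·98 + 4·323 = 1645
  Q = 109 + 2·54 − 98 − 4·1645 = -6461
Policy A (L := 39):
  K = 80
  B = 54
  Y = 98
  L = 39
  U = 157 + 2·98 + 4·39 = 509
  Q = 109 + 2·54 − 98 − 4·509 = -1917
Change in Q: -1917 − (-6461) = 4544

4544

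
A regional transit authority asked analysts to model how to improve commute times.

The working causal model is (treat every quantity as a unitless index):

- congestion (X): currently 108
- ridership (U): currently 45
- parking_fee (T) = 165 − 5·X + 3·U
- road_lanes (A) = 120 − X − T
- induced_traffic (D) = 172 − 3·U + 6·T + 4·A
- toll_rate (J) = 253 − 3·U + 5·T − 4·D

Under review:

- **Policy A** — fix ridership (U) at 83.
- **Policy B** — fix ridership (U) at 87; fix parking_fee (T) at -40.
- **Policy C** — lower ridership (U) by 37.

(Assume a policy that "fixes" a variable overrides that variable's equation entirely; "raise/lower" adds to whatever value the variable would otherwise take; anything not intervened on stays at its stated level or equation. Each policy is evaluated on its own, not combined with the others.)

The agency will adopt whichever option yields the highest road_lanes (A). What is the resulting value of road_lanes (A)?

363

Policy A (U := 83):
  X = 108
  U = 83
  T = 165 − 5·108 + 3·83 = -126
  A = 120 − 108 − (-126) = 138
Policy B (U := 87, T := -40):
  X = 108
  U = 87
  T = -40
  A = 120 − 108 − (-40) = 52
Policy C (U − 37):
  X = 108
  U = 45 − 37 = 8
  T = 165 − 5·108 + 3·8 = -351
  A = 120 − 108 − (-351) = 363
Comparing — Policy A: A=138, Policy B: A=52, Policy C: A=363. Highest is 363 (Policy C).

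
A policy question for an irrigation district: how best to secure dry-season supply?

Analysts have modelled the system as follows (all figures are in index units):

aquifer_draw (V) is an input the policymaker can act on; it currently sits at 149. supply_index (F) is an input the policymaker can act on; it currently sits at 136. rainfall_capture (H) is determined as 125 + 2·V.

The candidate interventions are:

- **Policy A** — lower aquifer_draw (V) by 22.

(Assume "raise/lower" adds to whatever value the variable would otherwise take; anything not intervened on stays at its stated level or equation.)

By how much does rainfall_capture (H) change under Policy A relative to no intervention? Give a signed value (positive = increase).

Baseline:
  V = 149
  H = 125 + 2·149 = 423
Policy A (V − 22):
  V = 149 − 22 = 127
  H = 125 + 2·127 = 379
Change in H: 379 − 423 = -44

-44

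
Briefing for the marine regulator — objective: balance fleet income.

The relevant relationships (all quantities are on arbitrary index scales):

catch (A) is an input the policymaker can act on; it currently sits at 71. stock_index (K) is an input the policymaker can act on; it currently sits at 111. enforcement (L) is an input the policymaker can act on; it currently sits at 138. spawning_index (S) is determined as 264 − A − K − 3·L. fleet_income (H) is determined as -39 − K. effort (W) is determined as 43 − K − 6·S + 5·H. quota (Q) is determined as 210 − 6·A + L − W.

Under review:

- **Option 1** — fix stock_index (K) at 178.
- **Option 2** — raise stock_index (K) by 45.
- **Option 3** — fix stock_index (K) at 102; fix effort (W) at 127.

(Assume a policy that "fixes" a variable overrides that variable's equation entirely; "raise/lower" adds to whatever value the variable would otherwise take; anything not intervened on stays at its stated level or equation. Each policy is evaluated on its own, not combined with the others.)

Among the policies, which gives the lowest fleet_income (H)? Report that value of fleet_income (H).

-217

Option 1 (K := 178):
  K = 178
  H = -39 − 178 = -217
Option 2 (K + 45):
  K = 111 + 45 = 156
  H = -39 − 156 = -195
Option 3 (K := 102, W := 127):
  K = 102
  H = -39 − 102 = -141
Comparing — Option 1: H=-217, Option 2: H=-195, Option 3: H=-141. Lowest is -217 (Option 1).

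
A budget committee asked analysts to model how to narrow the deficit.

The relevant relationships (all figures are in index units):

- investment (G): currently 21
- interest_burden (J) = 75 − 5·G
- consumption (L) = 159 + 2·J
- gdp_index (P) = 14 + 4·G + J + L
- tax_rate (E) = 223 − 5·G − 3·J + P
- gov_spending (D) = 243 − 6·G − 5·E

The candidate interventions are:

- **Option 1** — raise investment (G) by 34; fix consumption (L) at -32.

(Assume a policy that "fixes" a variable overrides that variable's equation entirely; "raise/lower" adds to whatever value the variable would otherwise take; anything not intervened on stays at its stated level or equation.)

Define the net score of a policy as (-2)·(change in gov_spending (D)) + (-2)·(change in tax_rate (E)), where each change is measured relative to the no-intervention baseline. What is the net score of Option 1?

Baseline:
  G = 21
  J = 75 − 5·21 = -30
  L = 159 + 2·(-30) = 99
  P = 14 + 4·21 + (-30) + 99 = 167
  E = 223 − 5·21 − 3·(-30) + 167 = 375
  D = 243 − 6·21 − 5·375 = -1758
Option 1 (G + 34, L := -32):
  G = 21 + 34 = 55
  J = 75 − 5·55 = -200
  L = -32
  P = 14 + 4·55 + (-200) + (-32) = 2
  E = 223 − 5·55 − 3·(-200) + 2 = 550
  D = 243 − 6·55 − 5·550 = -2837
ΔD = -2837 − (-1758) = -1079; ΔE = 550 − 375 = 175
Score = (-2)·(-1079) + (-2)·175 = 1808

1808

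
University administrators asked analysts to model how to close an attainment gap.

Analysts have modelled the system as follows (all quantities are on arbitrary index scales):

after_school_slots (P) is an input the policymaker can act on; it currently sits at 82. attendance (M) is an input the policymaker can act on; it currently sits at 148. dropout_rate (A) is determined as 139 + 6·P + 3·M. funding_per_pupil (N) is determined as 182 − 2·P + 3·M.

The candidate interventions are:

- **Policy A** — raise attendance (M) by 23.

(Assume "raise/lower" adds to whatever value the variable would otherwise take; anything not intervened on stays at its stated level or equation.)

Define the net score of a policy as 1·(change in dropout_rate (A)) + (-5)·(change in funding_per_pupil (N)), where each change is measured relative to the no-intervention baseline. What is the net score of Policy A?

Baseline:
  P = 82
  M = 148
  A = 139 + 6·82 + 3·148 = 1075
  N = 182 − 2·82 + 3·148 = 462
Policy A (M + 23):
  P = 82
  M = 148 + 23 = 171
  A = 139 + 6·82 + 3·171 = 1144
  N = 182 − 2·82 + 3·171 = 531
ΔA = 1144 − 1075 = 69; ΔN = 531 − 462 = 69
Score = 1·69 + (-5)·69 = -276

-276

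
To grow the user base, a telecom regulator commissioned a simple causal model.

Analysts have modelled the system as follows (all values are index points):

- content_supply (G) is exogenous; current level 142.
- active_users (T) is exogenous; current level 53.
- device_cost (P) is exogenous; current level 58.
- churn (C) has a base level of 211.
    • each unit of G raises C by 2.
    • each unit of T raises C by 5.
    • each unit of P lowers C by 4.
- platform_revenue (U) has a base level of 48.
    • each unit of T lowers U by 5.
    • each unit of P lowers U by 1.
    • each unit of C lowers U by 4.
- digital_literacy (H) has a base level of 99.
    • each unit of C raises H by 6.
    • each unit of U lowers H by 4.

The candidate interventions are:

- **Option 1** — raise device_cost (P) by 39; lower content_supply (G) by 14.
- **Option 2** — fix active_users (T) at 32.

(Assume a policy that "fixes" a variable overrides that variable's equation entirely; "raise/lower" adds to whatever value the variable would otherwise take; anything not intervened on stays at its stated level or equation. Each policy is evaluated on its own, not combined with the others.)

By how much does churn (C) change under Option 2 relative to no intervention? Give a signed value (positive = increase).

Baseline:
  G = 142
  T = 53
  P = 58
  C = 211 + 2·142 + 5·53 − 4·58 = 528
Option 2 (T := 32):
  G = 142
  T = 32
  P = 58
  C = 211 + 2·142 + 5·32 − 4·58 = 423
Change in C: 423 − 528 = -105

-105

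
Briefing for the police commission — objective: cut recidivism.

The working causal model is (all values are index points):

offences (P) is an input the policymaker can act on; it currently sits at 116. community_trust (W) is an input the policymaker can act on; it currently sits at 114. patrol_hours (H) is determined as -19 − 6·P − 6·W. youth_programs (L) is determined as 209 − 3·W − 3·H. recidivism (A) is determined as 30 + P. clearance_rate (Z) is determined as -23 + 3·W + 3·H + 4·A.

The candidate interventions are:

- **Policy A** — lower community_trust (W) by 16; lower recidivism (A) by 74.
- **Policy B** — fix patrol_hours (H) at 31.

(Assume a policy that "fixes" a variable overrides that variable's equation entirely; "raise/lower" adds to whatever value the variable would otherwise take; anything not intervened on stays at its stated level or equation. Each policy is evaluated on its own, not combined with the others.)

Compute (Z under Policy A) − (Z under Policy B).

-4346

Policy A (W − 16, A − 74):
  P = 116
  W = 114 − 16 = 98
  H = -19 − 6·116 − 6·98 = -1303
  A = 30 + 116 (−74 from intervention) = 72
  Z = -23 + 3·98 + 3·(-1303) + 4·72 = -3350
Policy B (H := 31):
  P = 116
  W = 114
  H = 31
  A = 30 + 116 = 146
  Z = -23 + 3·114 + 3·31 + 4·146 = 996
Z: -3350 − 996 = -4346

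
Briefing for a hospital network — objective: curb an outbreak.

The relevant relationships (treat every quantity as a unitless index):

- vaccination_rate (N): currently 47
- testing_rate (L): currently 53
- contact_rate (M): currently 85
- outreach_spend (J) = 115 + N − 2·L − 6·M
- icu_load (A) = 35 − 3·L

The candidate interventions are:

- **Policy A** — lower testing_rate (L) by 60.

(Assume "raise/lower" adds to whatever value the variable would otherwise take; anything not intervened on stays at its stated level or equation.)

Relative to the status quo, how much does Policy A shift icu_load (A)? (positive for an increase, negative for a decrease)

180

Baseline:
  L = 53
  A = 35 − 3·53 = -124
Policy A (L − 60):
  L = 53 − 60 = -7
  A = 35 − 3·(-7) = 56
Change in A: 56 − (-124) = 180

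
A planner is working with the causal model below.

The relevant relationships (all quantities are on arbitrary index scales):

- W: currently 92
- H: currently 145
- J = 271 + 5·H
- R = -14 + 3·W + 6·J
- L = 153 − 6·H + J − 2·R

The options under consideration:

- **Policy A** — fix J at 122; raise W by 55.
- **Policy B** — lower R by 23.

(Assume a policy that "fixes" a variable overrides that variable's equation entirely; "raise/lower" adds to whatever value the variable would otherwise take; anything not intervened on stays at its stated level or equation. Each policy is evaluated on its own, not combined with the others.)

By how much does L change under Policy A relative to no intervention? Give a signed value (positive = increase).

Baseline:
  W = 92
  H = 145
  J = 271 + 5·145 = 996
  R = -14 + 3·92 + 6·996 = 6238
  L = 153 − 6·145 + 996 − 2·6238 = -12197
Policy A (J := 122, W + 55):
  W = 92 + 55 = 147
  H = 145
  J = 122
  R = -14 + 3·147 + 6·122 = 1159
  L = 153 − 6·145 + 122 − 2·1159 = -2913
Change in L: -2913 − (-12197) = 9284

9284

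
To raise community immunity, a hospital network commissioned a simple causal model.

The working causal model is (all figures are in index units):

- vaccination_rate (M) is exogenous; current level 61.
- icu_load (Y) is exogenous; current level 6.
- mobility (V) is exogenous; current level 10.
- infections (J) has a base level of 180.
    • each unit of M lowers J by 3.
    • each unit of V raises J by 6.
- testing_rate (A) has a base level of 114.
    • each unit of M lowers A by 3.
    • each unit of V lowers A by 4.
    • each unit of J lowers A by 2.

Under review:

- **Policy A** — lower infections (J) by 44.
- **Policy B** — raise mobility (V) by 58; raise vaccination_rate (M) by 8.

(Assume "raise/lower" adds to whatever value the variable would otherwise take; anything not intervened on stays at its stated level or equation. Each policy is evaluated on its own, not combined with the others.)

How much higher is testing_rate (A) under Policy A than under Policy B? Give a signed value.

992

Policy A (J − 44):
  M = 61
  V = 10
  J = 180 − 3·61 + 6·10 (−44 from intervention) = 13
  A = 114 − 3·61 − 4·10 − 2·13 = -135
Policy B (V + 58, M + 8):
  M = 61 + 8 = 69
  V = 10 + 58 = 68
  J = 180 − 3·69 + 6·68 = 381
  A = 114 − 3·69 − 4·68 − 2·381 = -1127
A: -135 − (-1127) = 992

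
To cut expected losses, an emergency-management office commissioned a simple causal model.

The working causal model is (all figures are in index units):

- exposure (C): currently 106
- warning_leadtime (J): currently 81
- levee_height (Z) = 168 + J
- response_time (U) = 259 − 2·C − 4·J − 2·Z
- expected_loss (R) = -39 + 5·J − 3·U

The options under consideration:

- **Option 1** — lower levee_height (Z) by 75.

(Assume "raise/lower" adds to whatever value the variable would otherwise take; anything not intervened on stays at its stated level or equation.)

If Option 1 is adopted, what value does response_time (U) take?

-625

Option 1 (Z − 75):
  C = 106
  J = 81
  Z = 168 + 81 (−75 from intervention) = 174
  U = 259 − 2·106 − 4·81 − 2·174 = -625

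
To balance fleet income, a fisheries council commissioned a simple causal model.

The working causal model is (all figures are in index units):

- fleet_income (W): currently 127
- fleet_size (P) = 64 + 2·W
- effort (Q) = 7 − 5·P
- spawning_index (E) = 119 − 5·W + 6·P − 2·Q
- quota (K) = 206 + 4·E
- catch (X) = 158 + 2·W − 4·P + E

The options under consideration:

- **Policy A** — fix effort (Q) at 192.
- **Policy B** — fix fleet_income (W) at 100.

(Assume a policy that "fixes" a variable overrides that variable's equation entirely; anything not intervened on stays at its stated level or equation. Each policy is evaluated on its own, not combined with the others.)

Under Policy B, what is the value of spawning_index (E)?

3829

Policy B (W := 100):
  W = 100
  P = 64 + 2·100 = 264
  Q = 7 − 5·264 = -1313
  E = 119 − 5·100 + 6·264 − 2·(-1313) = 3829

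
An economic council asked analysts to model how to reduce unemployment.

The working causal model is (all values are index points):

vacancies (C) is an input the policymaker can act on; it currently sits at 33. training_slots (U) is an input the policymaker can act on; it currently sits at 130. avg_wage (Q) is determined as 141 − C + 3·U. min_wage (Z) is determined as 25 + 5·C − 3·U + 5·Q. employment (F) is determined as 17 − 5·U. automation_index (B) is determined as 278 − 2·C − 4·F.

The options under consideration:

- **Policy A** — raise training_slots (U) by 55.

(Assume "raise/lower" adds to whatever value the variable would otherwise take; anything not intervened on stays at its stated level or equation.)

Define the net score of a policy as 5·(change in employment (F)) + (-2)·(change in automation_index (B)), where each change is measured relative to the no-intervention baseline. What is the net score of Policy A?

Baseline:
  C = 33
  U = 130
  F = 17 − 5·130 = -633
  B = 278 − 2·33 − 4·(-633) = 2744
Policy A (U + 55):
  C = 33
  U = 130 + 55 = 185
  F = 17 − 5·185 = -908
  B = 278 − 2·33 − 4·(-908) = 3844
ΔF = -908 − (-633) = -275; ΔB = 3844 − 2744 = 1100
Score = 5·(-275) + (-2)·1100 = -3575

-3575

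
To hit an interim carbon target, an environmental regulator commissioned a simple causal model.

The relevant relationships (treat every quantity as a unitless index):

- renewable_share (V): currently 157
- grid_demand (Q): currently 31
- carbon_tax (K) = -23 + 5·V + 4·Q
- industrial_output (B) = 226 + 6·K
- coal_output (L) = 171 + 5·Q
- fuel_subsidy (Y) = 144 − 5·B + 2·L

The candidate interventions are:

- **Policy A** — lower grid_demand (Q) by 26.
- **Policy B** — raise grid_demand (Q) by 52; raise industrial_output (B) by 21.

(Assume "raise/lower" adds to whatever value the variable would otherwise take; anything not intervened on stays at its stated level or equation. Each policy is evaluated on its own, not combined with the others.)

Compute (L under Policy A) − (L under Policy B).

Policy A (Q − 26):
  Q = 31 − 26 = 5
  L = 171 + 5·5 = 196
Policy B (Q + 52, B + 21):
  Q = 31 + 52 = 83
  L = 171 + 5·83 = 586
L: 196 − 586 = -390

-390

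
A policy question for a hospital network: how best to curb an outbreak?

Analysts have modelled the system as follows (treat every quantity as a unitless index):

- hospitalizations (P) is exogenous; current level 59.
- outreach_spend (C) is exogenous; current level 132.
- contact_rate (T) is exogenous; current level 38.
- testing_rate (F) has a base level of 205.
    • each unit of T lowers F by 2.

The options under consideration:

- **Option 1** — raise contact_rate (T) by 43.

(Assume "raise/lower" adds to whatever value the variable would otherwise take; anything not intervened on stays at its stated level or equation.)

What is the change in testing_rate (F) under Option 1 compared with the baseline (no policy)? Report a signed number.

Baseline:
  T = 38
  F = 205 − 2·38 = 129
Option 1 (T + 43):
  T = 38 + 43 = 81
  F = 205 − 2·81 = 43
Change in F: 43 − 129 = -86

-86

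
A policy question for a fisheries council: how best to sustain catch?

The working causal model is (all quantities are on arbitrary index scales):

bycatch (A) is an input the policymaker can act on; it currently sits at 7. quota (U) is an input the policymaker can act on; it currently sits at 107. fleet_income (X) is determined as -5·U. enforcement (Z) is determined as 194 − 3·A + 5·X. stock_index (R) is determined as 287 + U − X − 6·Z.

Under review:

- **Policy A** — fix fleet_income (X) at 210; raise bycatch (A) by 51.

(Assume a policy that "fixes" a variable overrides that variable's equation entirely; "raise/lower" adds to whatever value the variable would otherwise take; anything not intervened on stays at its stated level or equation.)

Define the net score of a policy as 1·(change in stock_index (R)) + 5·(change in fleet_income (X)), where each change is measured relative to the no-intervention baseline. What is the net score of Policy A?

Baseline:
  A = 7
  U = 107
  X = 0 − 5·107 = -535
  Z = 194 − 3·7 + 5·(-535) = -2502
  R = 287 + 107 − (-535) − 6·(-2502) = 15941
Policy A (X := 210, A + 51):
  A = 7 + 51 = 58
  U = 107
  X = 210
  Z = 194 − 3·58 + 5·210 = 1070
  R = 287 + 107 − 210 − 6·1070 = -6236
ΔR = -6236 − 15941 = -22177; ΔX = 210 − (-535) = 745
Score = 1·(-22177) + 5·745 = -18452

-18452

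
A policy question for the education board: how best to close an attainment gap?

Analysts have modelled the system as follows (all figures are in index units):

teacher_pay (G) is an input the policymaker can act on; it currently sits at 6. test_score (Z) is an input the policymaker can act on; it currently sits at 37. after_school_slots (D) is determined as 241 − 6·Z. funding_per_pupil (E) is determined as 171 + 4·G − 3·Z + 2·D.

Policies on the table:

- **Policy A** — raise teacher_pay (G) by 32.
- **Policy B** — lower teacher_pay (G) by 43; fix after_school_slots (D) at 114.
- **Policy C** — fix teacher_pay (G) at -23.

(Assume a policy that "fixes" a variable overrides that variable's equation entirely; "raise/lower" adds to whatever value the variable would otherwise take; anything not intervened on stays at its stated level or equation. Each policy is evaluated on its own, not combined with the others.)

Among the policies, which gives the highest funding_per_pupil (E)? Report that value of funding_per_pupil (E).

Policy A (G + 32):
  G = 6 + 32 = 38
  Z = 37
  D = 241 − 6·37 = 19
  E = 171 + 4·38 − 3·37 + 2·19 = 250
Policy B (G − 43, D := 114):
  G = 6 − 43 = -37
  Z = 37
  D = 114
  E = 171 + 4·(-37) − 3·37 + 2·114 = 140
Policy C (G := -23):
  G = -23
  Z = 37
  D = 241 − 6·37 = 19
  E = 171 + 4·(-23) − 3·37 + 2·19 = 6
Comparing — Policy A: E=250, Policy B: E=140, Policy C: E=6. Highest is 250 (Policy A).

250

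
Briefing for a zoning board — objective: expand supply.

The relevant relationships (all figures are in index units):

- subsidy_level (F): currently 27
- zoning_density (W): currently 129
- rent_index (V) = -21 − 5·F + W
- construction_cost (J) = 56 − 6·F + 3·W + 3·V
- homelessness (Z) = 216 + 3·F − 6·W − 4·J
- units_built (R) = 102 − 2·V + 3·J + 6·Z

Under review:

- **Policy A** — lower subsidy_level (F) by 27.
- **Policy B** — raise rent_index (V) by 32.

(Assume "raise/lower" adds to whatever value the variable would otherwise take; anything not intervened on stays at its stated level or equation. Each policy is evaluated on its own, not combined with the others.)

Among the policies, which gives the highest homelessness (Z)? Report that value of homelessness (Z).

-1661

Policy A (F − 27):
  F = 27 − 27 = 0
  W = 129
  V = -21 − 5·0 + 129 = 108
  J = 56 − 6·0 + 3·129 + 3·108 = 767
  Z = 216 + 3·0 − 6·129 − 4·767 = -3626
Policy B (V + 32):
  F = 27
  W = 129
  V = -21 − 5·27 + 129 (+32 from intervention) = 5
  J = 56 − 6·27 + 3·129 + 3·5 = 296
  Z = 216 + 3·27 − 6·129 − 4·296 = -1661
Comparing — Policy A: Z=-3626, Policy B: Z=-1661. Highest is -1661 (Policy B).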